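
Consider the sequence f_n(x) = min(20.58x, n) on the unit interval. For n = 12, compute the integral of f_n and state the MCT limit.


f(x) = 20.58x on [0,1]; f_n(x) = min(20.58x, n). At n = 12:
Step 1: f(x) reaches 12 at x = 12/20.58 = 0.58309
Step 2: integral(f_12) = integral(20.58x, 0, 0.58309) + integral(12, 0.58309, 1)
       = 20.58*0.58309^2/2 + 12*(1 - 0.58309)
       = 3.498542 + 5.002915
       = 8.501458
Step 3: As n -> infinity, f_n increases to f, so by MCT integral(f_n) -> integral(f) = 20.58/2 = 10.29.
Convergence: integral(f_12) = 8.501458 -> 10.29 as n -> infinity


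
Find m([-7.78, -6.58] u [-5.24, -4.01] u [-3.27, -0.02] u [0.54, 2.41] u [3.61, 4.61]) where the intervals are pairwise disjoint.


For pairwise disjoint intervals, m(union) = sum of lengths.
= (-6.58 - -7.78) + (-4.01 - -5.24) + (-0.02 - -3.27) + (2.41 - 0.54) + (4.61 - 3.61)
= 1.2 + 1.23 + 3.25 + 1.87 + 1
= 8.55


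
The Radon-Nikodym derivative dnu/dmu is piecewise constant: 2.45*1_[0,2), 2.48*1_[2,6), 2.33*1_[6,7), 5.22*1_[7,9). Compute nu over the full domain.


Integrate each piece of the Radon-Nikodym derivative:
Step 1: integral_0^2 2.45 dx = 2.45*(2-0) = 2.45*2 = 4.9
Step 2: integral_2^6 2.48 dx = 2.48*(6-2) = 2.48*4 = 9.92
Step 3: integral_6^7 2.33 dx = 2.33*(7-6) = 2.33*1 = 2.33
Step 4: integral_7^9 5.22 dx = 5.22*(9-7) = 5.22*2 = 10.44
Total: 4.9 + 9.92 + 2.33 + 10.44 = 27.59


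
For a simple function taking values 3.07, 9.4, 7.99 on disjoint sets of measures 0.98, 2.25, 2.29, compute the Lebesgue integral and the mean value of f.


Step 1: Integral = sum(value_i * measure_i)
= 3.07*0.98 + 9.4*2.25 + 7.99*2.29
= 3.0086 + 21.15 + 18.2971
= 42.4557
Step 2: Total measure of domain = 0.98 + 2.25 + 2.29 = 5.52
Step 3: Average value = 42.4557 / 5.52 = 7.69125


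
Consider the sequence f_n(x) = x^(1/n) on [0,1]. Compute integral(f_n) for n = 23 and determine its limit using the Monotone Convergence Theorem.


At n = 23: f_23(x) = x^(1/23).
Step 1: integral(x^(1/23), 0, 1) = [x^(1/23+1) / (1/23+1)] from 0 to 1
     = 1 / (1/23 + 1) = 1 / ((23+1)/23) = 23/(23+1)
     = 23/24 = 0.958333
Step 2: As n -> infinity, f_n(x) = x^(1/n) -> 1 for x in (0,1], and f_n is increasing in n.
By MCT, lim_n integral(f_n) = integral(lim_n f_n) = integral(1, 0, 1) = 1.
Step 3: Verify convergence: 23/24 = 0.958333 -> 1


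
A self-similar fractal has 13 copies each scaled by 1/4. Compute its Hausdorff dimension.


For a self-similar set with N copies scaled by 1/r:
dim_H = log(N)/log(r) = log(13)/log(4)
= 2.564949/1.386294
= 1.85022


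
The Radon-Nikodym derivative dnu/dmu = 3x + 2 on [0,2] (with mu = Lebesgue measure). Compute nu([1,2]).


nu(A) = integral_A (dnu/dmu) dmu = integral_1^2 (3x + 2) dx
Step 1: Antiderivative F(x) = (3/2)x^2 + 2x
Step 2: F(2) = (3/2)*2^2 + 2*2 = 6 + 4 = 10
Step 3: F(1) = (3/2)*1^2 + 2*1 = 1.5 + 2 = 3.5
Step 4: nu([1,2]) = F(2) - F(1) = 10 - 3.5 = 6.5


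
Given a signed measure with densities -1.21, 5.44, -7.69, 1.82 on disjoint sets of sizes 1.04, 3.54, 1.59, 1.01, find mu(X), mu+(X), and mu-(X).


Step 1: Compute signed measure on each set:
  Set 1: -1.21 * 1.04 = -1.2584
  Set 2: 5.44 * 3.54 = 19.2576
  Set 3: -7.69 * 1.59 = -12.2271
  Set 4: 1.82 * 1.01 = 1.8382
Step 2: Total signed measure = (-1.2584) + (19.2576) + (-12.2271) + (1.8382)
     = 7.6103
Step 3: Positive part mu+(X) = sum of positive contributions = 21.0958
Step 4: Negative part mu-(X) = |sum of negative contributions| = 13.4855


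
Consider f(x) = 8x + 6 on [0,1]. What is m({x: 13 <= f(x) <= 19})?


f^(-1)([13, 19]) = {x : 13 <= 8x + 6 <= 19}
Solving: (13 - 6)/8 <= x <= (19 - 6)/8
= [0.875, 1.625]
Intersecting with [0,1]: [0.875, 1]
Measure = 1 - 0.875 = 0.125


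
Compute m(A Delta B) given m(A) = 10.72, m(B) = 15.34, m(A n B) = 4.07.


m(A Delta B) = m(A) + m(B) - 2*m(A n B)
= 10.72 + 15.34 - 2*4.07
= 10.72 + 15.34 - 8.14
= 17.92


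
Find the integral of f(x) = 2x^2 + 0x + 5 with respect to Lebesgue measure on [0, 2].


The Lebesgue integral of a Riemann-integrable function agrees with the Riemann integral.
Antiderivative F(x) = (2/3)x^3 + (0/2)x^2 + 5x
F(2) = (2/3)*2^3 + (0/2)*2^2 + 5*2
     = (2/3)*8 + (0/2)*4 + 5*2
     = 5.333333 + 0.0 + 10
     = 15.333333
F(0) = 0.0
Integral = F(2) - F(0) = 15.333333 - 0.0 = 15.333333


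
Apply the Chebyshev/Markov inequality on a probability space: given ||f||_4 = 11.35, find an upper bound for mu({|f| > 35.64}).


Chebyshev/Markov inequality: mu(|f| > eps) <= (||f||_p / eps)^p
Step 1: ||f||_4 / eps = 11.35 / 35.64 = 0.318462
Step 2: Raise to power p = 4:
  (0.318462)^4 = 0.010286
Step 3: Therefore mu(|f| > 35.64) <= 0.010286


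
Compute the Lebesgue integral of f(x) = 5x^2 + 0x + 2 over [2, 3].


The Lebesgue integral of a Riemann-integrable function agrees with the Riemann integral.
Antiderivative F(x) = (5/3)x^3 + (0/2)x^2 + 2x
F(3) = (5/3)*3^3 + (0/2)*3^2 + 2*3
     = (5/3)*27 + (0/2)*9 + 2*3
     = 45 + 0.0 + 6
     = 51
F(2) = 17.333333
Integral = F(3) - F(2) = 51 - 17.333333 = 33.666667


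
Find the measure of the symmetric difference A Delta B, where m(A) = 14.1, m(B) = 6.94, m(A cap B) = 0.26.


m(A Delta B) = m(A) + m(B) - 2*m(A n B)
= 14.1 + 6.94 - 2*0.26
= 14.1 + 6.94 - 0.52
= 20.52


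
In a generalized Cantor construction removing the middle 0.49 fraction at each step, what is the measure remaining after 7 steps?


Step 1: At each step, fraction remaining = 1 - 0.49 = 0.51
Step 2: After 7 steps, measure = (0.51)^7
Result = 0.008974


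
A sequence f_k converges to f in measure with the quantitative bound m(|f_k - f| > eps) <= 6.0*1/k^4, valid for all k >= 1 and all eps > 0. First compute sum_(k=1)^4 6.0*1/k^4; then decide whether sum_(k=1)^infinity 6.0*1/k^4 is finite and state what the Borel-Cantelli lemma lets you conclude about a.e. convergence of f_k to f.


Step 1: List the terms 6.0*1/k^4 for k = 1 to 4:
  k=1: 6
  k=2: 0.375
  k=3: 0.074074
  k=4: 0.023438
Step 2: Partial sum = 6 + 0.375 + 0.074074 + 0.023438
     = 6.472512
Step 3: The full series sum_(k>=1) 6.0*1/k^4 converges (p-series with p = 4 > 1; a constant multiple of a convergent series converges).
Step 4: Fix eps > 0. Since sum_k m(|f_k - f| > eps) < infinity, the Borel-Cantelli lemma gives
        m(limsup_k {|f_k - f| > eps}) = 0, i.e. for a.e. x, |f_k(x) - f(x)| <= eps for all large k.
        Applying this with eps = 1/j for j = 1, 2, ... and intersecting the countably many full-measure sets,
        for a.e. x we get limsup_k |f_k(x) - f(x)| <= 1/j for every j, hence f_k -> f almost everywhere.
Conclusion: series converges; Borel-Cantelli yields f_k -> f a.e.


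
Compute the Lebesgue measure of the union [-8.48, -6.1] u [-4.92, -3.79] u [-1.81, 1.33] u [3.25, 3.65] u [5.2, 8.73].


For pairwise disjoint intervals, m(union) = sum of lengths.
= (-6.1 - -8.48) + (-3.79 - -4.92) + (1.33 - -1.81) + (3.65 - 3.25) + (8.73 - 5.2)
= 2.38 + 1.13 + 3.14 + 0.4 + 3.53
= 10.58


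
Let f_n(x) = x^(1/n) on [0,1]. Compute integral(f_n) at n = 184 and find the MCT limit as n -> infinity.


At n = 184: f_184(x) = x^(1/184).
Step 1: integral(x^(1/184), 0, 1) = [x^(1/184+1) / (1/184+1)] from 0 to 1
     = 1 / (1/184 + 1) = 1 / ((184+1)/184) = 184/(184+1)
     = 184/185 = 0.994595
Step 2: As n -> infinity, f_n(x) = x^(1/n) -> 1 for x in (0,1], and f_n is increasing in n.
By MCT, lim_n integral(f_n) = integral(lim_n f_n) = integral(1, 0, 1) = 1.
Step 3: Verify convergence: 184/185 = 0.994595 -> 1


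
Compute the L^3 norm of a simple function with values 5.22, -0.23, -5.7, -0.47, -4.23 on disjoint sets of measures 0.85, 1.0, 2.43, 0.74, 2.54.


Step 1: Compute |f_i|^3 for each value:
  |5.22|^3 = 142.236648
  |-0.23|^3 = 0.012167
  |-5.7|^3 = 185.193
  |-0.47|^3 = 0.103823
  |-4.23|^3 = 75.686967
Step 2: Multiply by measures and sum:
  142.236648 * 0.85 = 120.901151
  0.012167 * 1.0 = 0.012167
  185.193 * 2.43 = 450.01899
  0.103823 * 0.74 = 0.076829
  75.686967 * 2.54 = 192.244896
Sum = 120.901151 + 0.012167 + 450.01899 + 0.076829 + 192.244896 = 763.254033
Step 3: Take the p-th root:
||f||_3 = (763.254033)^(1/3) = 9.138811


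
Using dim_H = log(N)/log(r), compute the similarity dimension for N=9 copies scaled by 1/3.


For a self-similar set with N copies scaled by 1/r:
dim_H = log(N)/log(r) = log(9)/log(3)
= 2.197225/1.098612
= 2


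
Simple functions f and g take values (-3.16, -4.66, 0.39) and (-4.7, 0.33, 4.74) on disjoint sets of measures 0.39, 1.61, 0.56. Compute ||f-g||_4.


Step 1: Compute differences f_i - g_i:
  -3.16 - -4.7 = 1.54
  -4.66 - 0.33 = -4.99
  0.39 - 4.74 = -4.35
Step 2: Compute |diff|^4 * measure for each set:
  |1.54|^4 * 0.39 = 5.624487 * 0.39 = 2.19355
  |-4.99|^4 * 1.61 = 620.01498 * 1.61 = 998.224118
  |-4.35|^4 * 0.56 = 358.061006 * 0.56 = 200.514164
Step 3: Sum = 1200.931831
Step 4: ||f-g||_4 = (1200.931831)^(1/4) = 5.886804


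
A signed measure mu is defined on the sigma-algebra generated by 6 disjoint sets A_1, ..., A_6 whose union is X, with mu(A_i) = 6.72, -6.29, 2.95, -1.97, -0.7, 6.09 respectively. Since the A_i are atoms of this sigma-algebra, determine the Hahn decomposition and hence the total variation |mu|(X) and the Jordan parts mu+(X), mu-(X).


Step 1: Every measurable set is a union of atoms (the cells / points), so a Hahn decomposition is
  obtained by grouping atoms by sign: P = union of atoms with mu > 0, N = union of the remaining atoms.
  Atoms in P (indices): 1, 3, 6;  atoms in N (indices): 2, 4, 5
  Positive values: 6.72, 2.95, 6.09
  Negative values: -6.29, -1.97, -0.7
Step 2: mu+(X) = mu(P) = sum of positive atom values = 15.76
Step 3: mu-(X) = -mu(N) = sum of |negative atom values| = 8.96
Step 4: |mu|(X) = mu+(X) + mu-(X) = 15.76 + 8.96 = 24.72


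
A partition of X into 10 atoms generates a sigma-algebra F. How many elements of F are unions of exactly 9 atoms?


Each element of F is a union of some subset of the 10 atoms.
Elements that are unions of exactly 9 atoms correspond to 9-element subsets of the 10 atoms.
Count = C(10, 9) = 10! / (9! * 1!) = 10.


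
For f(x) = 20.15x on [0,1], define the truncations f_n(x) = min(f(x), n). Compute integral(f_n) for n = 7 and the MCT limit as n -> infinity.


f(x) = 20.15x on [0,1]; f_n(x) = min(20.15x, n). At n = 7:
Step 1: f(x) reaches 7 at x = 7/20.15 = 0.347395
Step 2: integral(f_7) = integral(20.15x, 0, 0.347395) + integral(7, 0.347395, 1)
       = 20.15*0.347395^2/2 + 7*(1 - 0.347395)
       = 1.215881 + 4.568238
       = 5.784119
Step 3: As n -> infinity, f_n increases to f, so by MCT integral(f_n) -> integral(f) = 20.15/2 = 10.075.
Convergence: integral(f_7) = 5.784119 -> 10.075 as n -> infinity


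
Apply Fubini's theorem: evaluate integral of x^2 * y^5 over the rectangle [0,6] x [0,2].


By Fubini's theorem, the double integral factors as a product of single integrals:
Step 1: integral_0^6 x^2 dx = [x^3/3] from 0 to 6
     = 6^3/3 = 72
Step 2: integral_0^2 y^5 dy = [y^6/6] from 0 to 2
     = 2^6/6 = 10.666667
Step 3: Double integral = 72 * 10.666667 = 768


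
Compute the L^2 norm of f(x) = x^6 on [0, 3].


Step 1: ||f||_2 = (integral_0^3 |x^6|^2 dx)^(1/2)
     = (integral_0^3 x^12 dx)^(1/2)
Step 2: integral_0^3 x^12 dx = [x^13/(13)] from 0 to 3 = 3^13/13
     = 1594323/13 = 122640.230769
Step 3: ||f||_2 = (122640.230769)^(1/2) = 350.200272


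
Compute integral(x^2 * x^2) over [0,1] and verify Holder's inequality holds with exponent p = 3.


Step 1: Exact integral of f*g = integral(x^4, 0, 1) = 1/5
     = 0.2
Step 2: Holder bound with p=3, q=1.5:
  ||f||_p = (integral x^6 dx)^(1/3) = (1/7)^(1/3) = 0.522758
  ||g||_q = (integral x^3 dx)^(1/1.5) = (1/4)^(1/1.5) = 0.39685
Step 3: Holder bound = ||f||_p * ||g||_q = 0.522758 * 0.39685 = 0.207457
Verification: 0.2 <= 0.207457 (Holder holds)


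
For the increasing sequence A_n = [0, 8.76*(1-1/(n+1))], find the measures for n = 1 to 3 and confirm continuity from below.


By continuity of measure from below: if A_n increases to A, then m(A_n) -> m(A).
Here A = [0, 8.76], so m(A) = 8.76
Step 1: a_1 = 8.76*(1 - 1/2) = 4.38, m(A_1) = 4.38
Step 2: a_2 = 8.76*(1 - 1/3) = 5.84, m(A_2) = 5.84
Step 3: a_3 = 8.76*(1 - 1/4) = 6.57, m(A_3) = 6.57
Limit: m(A_n) -> m([0,8.76]) = 8.76


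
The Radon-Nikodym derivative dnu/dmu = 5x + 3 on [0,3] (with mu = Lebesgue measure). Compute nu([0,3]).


nu(A) = integral_A (dnu/dmu) dmu = integral_0^3 (5x + 3) dx
Step 1: Antiderivative F(x) = (5/2)x^2 + 3x
Step 2: F(3) = (5/2)*3^2 + 3*3 = 22.5 + 9 = 31.5
Step 3: F(0) = (5/2)*0^2 + 3*0 = 0.0 + 0 = 0.0
Step 4: nu([0,3]) = F(3) - F(0) = 31.5 - 0.0 = 31.5


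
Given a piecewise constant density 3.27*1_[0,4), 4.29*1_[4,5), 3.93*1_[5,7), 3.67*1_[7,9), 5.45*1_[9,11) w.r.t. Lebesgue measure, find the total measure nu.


Integrate each piece of the Radon-Nikodym derivative:
Step 1: integral_0^4 3.27 dx = 3.27*(4-0) = 3.27*4 = 13.08
Step 2: integral_4^5 4.29 dx = 4.29*(5-4) = 4.29*1 = 4.29
Step 3: integral_5^7 3.93 dx = 3.93*(7-5) = 3.93*2 = 7.86
Step 4: integral_7^9 3.67 dx = 3.67*(9-7) = 3.67*2 = 7.34
Step 5: integral_9^11 5.45 dx = 5.45*(11-9) = 5.45*2 = 10.9
Total: 13.08 + 4.29 + 7.86 + 7.34 + 10.9 = 43.47


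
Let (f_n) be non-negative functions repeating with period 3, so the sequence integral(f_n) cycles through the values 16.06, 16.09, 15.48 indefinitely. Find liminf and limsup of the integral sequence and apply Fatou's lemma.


The sequence (integral(f_n)) is periodic with period 3, repeating the values 16.06, 16.09, 15.48 indefinitely.
Step 1: For a periodic sequence, every tail (a_m, a_(m+1), ...) contains all 3 period values infinitely often.
Step 2: Hence inf of every tail = min of the period values = min(16.06, 16.09, 15.48) = 15.48.
        liminf_n integral(f_n) = sup over m of (inf of tail from m) = 15.48.
Step 3: Similarly sup of every tail = max of the period values = 16.09.
        limsup_n integral(f_n) = 16.09.
Step 4: Fatou's lemma: integral(liminf_n f_n) <= liminf_n integral(f_n) = 15.48.
        So the integral of the pointwise liminf is at most 15.48.


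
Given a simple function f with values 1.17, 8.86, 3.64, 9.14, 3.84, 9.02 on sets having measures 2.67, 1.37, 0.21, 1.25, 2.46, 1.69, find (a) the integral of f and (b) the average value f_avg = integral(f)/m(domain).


Step 1: Integral = sum(value_i * measure_i)
= 1.17*2.67 + 8.86*1.37 + 3.64*0.21 + 9.14*1.25 + 3.84*2.46 + 9.02*1.69
= 3.1239 + 12.1382 + 0.7644 + 11.425 + 9.4464 + 15.2438
= 52.1417
Step 2: Total measure of domain = 2.67 + 1.37 + 0.21 + 1.25 + 2.46 + 1.69 = 9.65
Step 3: Average value = 52.1417 / 9.65 = 5.403285


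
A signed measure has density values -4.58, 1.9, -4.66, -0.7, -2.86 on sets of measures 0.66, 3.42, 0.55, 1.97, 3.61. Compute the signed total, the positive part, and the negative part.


Step 1: Compute signed measure on each set:
  Set 1: -4.58 * 0.66 = -3.0228
  Set 2: 1.9 * 3.42 = 6.498
  Set 3: -4.66 * 0.55 = -2.563
  Set 4: -0.7 * 1.97 = -1.379
  Set 5: -2.86 * 3.61 = -10.3246
Step 2: Total signed measure = (-3.0228) + (6.498) + (-2.563) + (-1.379) + (-10.3246)
     = -10.7914
Step 3: Positive part mu+(X) = sum of positive contributions = 6.498
Step 4: Negative part mu-(X) = |sum of negative contributions| = 17.2894


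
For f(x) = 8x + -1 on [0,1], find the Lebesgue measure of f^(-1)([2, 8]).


f^(-1)([2, 8]) = {x : 2 <= 8x + -1 <= 8}
Solving: (2 - -1)/8 <= x <= (8 - -1)/8
= [0.375, 1.125]
Intersecting with [0,1]: [0.375, 1]
Measure = 1 - 0.375 = 0.625


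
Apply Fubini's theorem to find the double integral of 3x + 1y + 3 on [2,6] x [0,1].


By Fubini, integrate in x first, then y.
Step 1: Fix y, integrate over x in [2,6]:
  integral(3x + 1y + 3, x=2..6)
  = 3*(6^2 - 2^2)/2 + (1y + 3)*(6 - 2)
  = 48 + (1y + 3)*4
  = 48 + 4y + 12
  = 60 + 4y
Step 2: Integrate over y in [0,1]:
  integral(60 + 4y, y=0..1)
  = 60*1 + 4*(1^2 - 0^2)/2
  = 60 + 2
  = 62


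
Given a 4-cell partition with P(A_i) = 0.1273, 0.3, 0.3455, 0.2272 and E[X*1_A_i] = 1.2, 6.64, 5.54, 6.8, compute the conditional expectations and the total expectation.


For each cell A_i: E[X|A_i] = E[X*1_A_i] / P(A_i)
Step 1: E[X|A_1] = 1.2 / 0.1273 = 9.426551
Step 2: E[X|A_2] = 6.64 / 0.3 = 22.133333
Step 3: E[X|A_3] = 5.54 / 0.3455 = 16.034732
Step 4: E[X|A_4] = 6.8 / 0.2272 = 29.929577
Verification: E[X] = sum E[X*1_A_i] = 1.2 + 6.64 + 5.54 + 6.8 = 20.18


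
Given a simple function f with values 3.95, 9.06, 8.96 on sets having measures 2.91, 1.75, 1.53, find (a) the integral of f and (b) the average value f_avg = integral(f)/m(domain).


Step 1: Integral = sum(value_i * measure_i)
= 3.95*2.91 + 9.06*1.75 + 8.96*1.53
= 11.4945 + 15.855 + 13.7088
= 41.0583
Step 2: Total measure of domain = 2.91 + 1.75 + 1.53 = 6.19
Step 3: Average value = 41.0583 / 6.19 = 6.633005


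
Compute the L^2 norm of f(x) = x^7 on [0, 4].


Step 1: ||f||_2 = (integral_0^4 |x^7|^2 dx)^(1/2)
     = (integral_0^4 x^14 dx)^(1/2)
Step 2: integral_0^4 x^14 dx = [x^15/(15)] from 0 to 4 = 4^15/15
     = 1073741824/15 = 7.158279e+07
Step 3: ||f||_2 = (7.158279e+07)^(1/2) = 8460.661219


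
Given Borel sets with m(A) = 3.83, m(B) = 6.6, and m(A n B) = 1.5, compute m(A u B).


By inclusion-exclusion: m(A u B) = m(A) + m(B) - m(A n B)
= 3.83 + 6.6 - 1.5
= 8.93


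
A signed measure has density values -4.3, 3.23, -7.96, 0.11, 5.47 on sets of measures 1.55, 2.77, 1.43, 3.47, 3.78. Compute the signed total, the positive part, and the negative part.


Step 1: Compute signed measure on each set:
  Set 1: -4.3 * 1.55 = -6.665
  Set 2: 3.23 * 2.77 = 8.9471
  Set 3: -7.96 * 1.43 = -11.3828
  Set 4: 0.11 * 3.47 = 0.3817
  Set 5: 5.47 * 3.78 = 20.6766
Step 2: Total signed measure = (-6.665) + (8.9471) + (-11.3828) + (0.3817) + (20.6766)
     = 11.9576
Step 3: Positive part mu+(X) = sum of positive contributions = 30.0054
Step 4: Negative part mu-(X) = |sum of negative contributions| = 18.0478


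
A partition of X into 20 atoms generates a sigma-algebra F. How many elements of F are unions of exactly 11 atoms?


Each element of F is a union of some subset of the 20 atoms.
Elements that are unions of exactly 11 atoms correspond to 11-element subsets of the 20 atoms.
Count = C(20, 11) = 20! / (11! * 9!) = 167960.


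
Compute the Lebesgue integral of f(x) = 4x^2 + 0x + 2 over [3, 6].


The Lebesgue integral of a Riemann-integrable function agrees with the Riemann integral.
Antiderivative F(x) = (4/3)x^3 + (0/2)x^2 + 2x
F(6) = (4/3)*6^3 + (0/2)*6^2 + 2*6
     = (4/3)*216 + (0/2)*36 + 2*6
     = 288 + 0.0 + 12
     = 300
F(3) = 42
Integral = F(6) - F(3) = 300 - 42 = 258


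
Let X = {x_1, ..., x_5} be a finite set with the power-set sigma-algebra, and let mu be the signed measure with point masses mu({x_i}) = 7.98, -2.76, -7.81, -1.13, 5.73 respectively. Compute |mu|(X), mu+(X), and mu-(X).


Step 1: Every measurable set is a union of atoms (the cells / points), so a Hahn decomposition is
  obtained by grouping atoms by sign: P = union of atoms with mu > 0, N = union of the remaining atoms.
  Atoms in P (indices): 1, 5;  atoms in N (indices): 2, 3, 4
  Positive values: 7.98, 5.73
  Negative values: -2.76, -7.81, -1.13
Step 2: mu+(X) = mu(P) = sum of positive atom values = 13.71
Step 3: mu-(X) = -mu(N) = sum of |negative atom values| = 11.7
Step 4: |mu|(X) = mu+(X) + mu-(X) = 13.71 + 11.7 = 25.41


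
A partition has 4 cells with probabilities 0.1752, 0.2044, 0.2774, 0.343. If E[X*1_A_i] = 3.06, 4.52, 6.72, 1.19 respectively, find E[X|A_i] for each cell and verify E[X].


For each cell A_i: E[X|A_i] = E[X*1_A_i] / P(A_i)
Step 1: E[X|A_1] = 3.06 / 0.1752 = 17.465753
Step 2: E[X|A_2] = 4.52 / 0.2044 = 22.113503
Step 3: E[X|A_3] = 6.72 / 0.2774 = 24.224946
Step 4: E[X|A_4] = 1.19 / 0.343 = 3.469388
Verification: E[X] = sum E[X*1_A_i] = 3.06 + 4.52 + 6.72 + 1.19 = 15.49


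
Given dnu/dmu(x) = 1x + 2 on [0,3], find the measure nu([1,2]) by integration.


nu(A) = integral_A (dnu/dmu) dmu = integral_1^2 (1x + 2) dx
Step 1: Antiderivative F(x) = (1/2)x^2 + 2x
Step 2: F(2) = (1/2)*2^2 + 2*2 = 2 + 4 = 6
Step 3: F(1) = (1/2)*1^2 + 2*1 = 0.5 + 2 = 2.5
Step 4: nu([1,2]) = F(2) - F(1) = 6 - 2.5 = 3.5


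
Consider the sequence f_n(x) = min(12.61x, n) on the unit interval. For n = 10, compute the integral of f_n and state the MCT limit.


f(x) = 12.61x on [0,1]; f_n(x) = min(12.61x, n). At n = 10:
Step 1: f(x) reaches 10 at x = 10/12.61 = 0.793021
Step 2: integral(f_10) = integral(12.61x, 0, 0.793021) + integral(10, 0.793021, 1)
       = 12.61*0.793021^2/2 + 10*(1 - 0.793021)
       = 3.965107 + 2.069786
       = 6.034893
Step 3: As n -> infinity, f_n increases to f, so by MCT integral(f_n) -> integral(f) = 12.61/2 = 6.305.
Convergence: integral(f_10) = 6.034893 -> 6.305 as n -> infinity


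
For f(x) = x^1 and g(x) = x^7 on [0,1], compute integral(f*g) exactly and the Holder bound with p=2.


Step 1: Exact integral of f*g = integral(x^8, 0, 1) = 1/9
     = 0.111111
Step 2: Holder bound with p=2, q=2:
  ||f||_p = (integral x^2 dx)^(1/2) = (1/3)^(1/2) = 0.57735
  ||g||_q = (integral x^14 dx)^(1/2) = (1/15)^(1/2) = 0.258199
Step 3: Holder bound = ||f||_p * ||g||_q = 0.57735 * 0.258199 = 0.149071
Verification: 0.111111 <= 0.149071 (Holder holds)


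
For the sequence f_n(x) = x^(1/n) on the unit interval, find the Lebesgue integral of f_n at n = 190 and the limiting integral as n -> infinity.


At n = 190: f_190(x) = x^(1/190).
Step 1: integral(x^(1/190), 0, 1) = [x^(1/190+1) / (1/190+1)] from 0 to 1
     = 1 / (1/190 + 1) = 1 / ((190+1)/190) = 190/(190+1)
     = 190/191 = 0.994764
Step 2: As n -> infinity, f_n(x) = x^(1/n) -> 1 for x in (0,1], and f_n is increasing in n.
By MCT, lim_n integral(f_n) = integral(lim_n f_n) = integral(1, 0, 1) = 1.
Step 3: Verify convergence: 190/191 = 0.994764 -> 1


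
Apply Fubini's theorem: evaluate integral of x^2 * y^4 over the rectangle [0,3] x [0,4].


By Fubini's theorem, the double integral factors as a product of single integrals:
Step 1: integral_0^3 x^2 dx = [x^3/3] from 0 to 3
     = 3^3/3 = 9
Step 2: integral_0^4 y^4 dy = [y^5/5] from 0 to 4
     = 4^5/5 = 204.8
Step 3: Double integral = 9 * 204.8 = 1843.2


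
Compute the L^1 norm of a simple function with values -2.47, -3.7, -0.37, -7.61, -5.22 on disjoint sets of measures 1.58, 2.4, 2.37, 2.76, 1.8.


Step 1: Compute |f_i|^1 for each value:
  |-2.47|^1 = 2.47
  |-3.7|^1 = 3.7
  |-0.37|^1 = 0.37
  |-7.61|^1 = 7.61
  |-5.22|^1 = 5.22
Step 2: Multiply by measures and sum:
  2.47 * 1.58 = 3.9026
  3.7 * 2.4 = 8.88
  0.37 * 2.37 = 0.8769
  7.61 * 2.76 = 21.0036
  5.22 * 1.8 = 9.396
Sum = 3.9026 + 8.88 + 0.8769 + 21.0036 + 9.396 = 44.0591
Step 3: Take the p-th root:
||f||_1 = (44.0591)^(1/1) = 44.0591


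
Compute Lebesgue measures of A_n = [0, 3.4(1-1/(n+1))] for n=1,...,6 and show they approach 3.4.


By continuity of measure from below: if A_n increases to A, then m(A_n) -> m(A).
Here A = [0, 3.4], so m(A) = 3.4
Step 1: a_1 = 3.4*(1 - 1/2) = 1.7, m(A_1) = 1.7
Step 2: a_2 = 3.4*(1 - 1/3) = 2.2667, m(A_2) = 2.2667
Step 3: a_3 = 3.4*(1 - 1/4) = 2.55, m(A_3) = 2.55
Step 4: a_4 = 3.4*(1 - 1/5) = 2.72, m(A_4) = 2.72
Step 5: a_5 = 3.4*(1 - 1/6) = 2.8333, m(A_5) = 2.8333
Step 6: a_6 = 3.4*(1 - 1/7) = 2.9143, m(A_6) = 2.9143
Limit: m(A_n) -> m([0,3.4]) = 3.4


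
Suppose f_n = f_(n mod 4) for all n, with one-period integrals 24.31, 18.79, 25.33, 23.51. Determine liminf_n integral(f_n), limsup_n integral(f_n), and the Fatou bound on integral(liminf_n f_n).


The sequence (integral(f_n)) is periodic with period 4, repeating the values 24.31, 18.79, 25.33, 23.51 indefinitely.
Step 1: For a periodic sequence, every tail (a_m, a_(m+1), ...) contains all 4 period values infinitely often.
Step 2: Hence inf of every tail = min of the period values = min(24.31, 18.79, 25.33, 23.51) = 18.79.
        liminf_n integral(f_n) = sup over m of (inf of tail from m) = 18.79.
Step 3: Similarly sup of every tail = max of the period values = 25.33.
        limsup_n integral(f_n) = 25.33.
Step 4: Fatou's lemma: integral(liminf_n f_n) <= liminf_n integral(f_n) = 18.79.
        So the integral of the pointwise liminf is at most 18.79.


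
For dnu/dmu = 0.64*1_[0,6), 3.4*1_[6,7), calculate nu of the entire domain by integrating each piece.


Integrate each piece of the Radon-Nikodym derivative:
Step 1: integral_0^6 0.64 dx = 0.64*(6-0) = 0.64*6 = 3.84
Step 2: integral_6^7 3.4 dx = 3.4*(7-6) = 3.4*1 = 3.4
Total: 3.84 + 3.4 = 7.24


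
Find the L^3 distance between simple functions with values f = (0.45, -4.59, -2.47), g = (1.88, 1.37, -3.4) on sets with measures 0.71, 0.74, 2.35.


Step 1: Compute differences f_i - g_i:
  0.45 - 1.88 = -1.43
  -4.59 - 1.37 = -5.96
  -2.47 - -3.4 = 0.93
Step 2: Compute |diff|^3 * measure for each set:
  |-1.43|^3 * 0.71 = 2.924207 * 0.71 = 2.076187
  |-5.96|^3 * 0.74 = 211.708736 * 0.74 = 156.664465
  |0.93|^3 * 2.35 = 0.804357 * 2.35 = 1.890239
Step 3: Sum = 160.630891
Step 4: ||f-g||_3 = (160.630891)^(1/3) = 5.435961


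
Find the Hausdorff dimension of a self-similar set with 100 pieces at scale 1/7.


For a self-similar set with N copies scaled by 1/r:
dim_H = log(N)/log(r) = log(100)/log(7)
= 4.60517/1.94591
= 2.366589


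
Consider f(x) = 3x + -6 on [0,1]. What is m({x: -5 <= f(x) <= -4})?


f^(-1)([-5, -4]) = {x : -5 <= 3x + -6 <= -4}
Solving: (-5 - -6)/3 <= x <= (-4 - -6)/3
= [0.333333, 0.666667]
Intersecting with [0,1]: [0.333333, 0.666667]
Measure = 0.666667 - 0.333333 = 0.333333


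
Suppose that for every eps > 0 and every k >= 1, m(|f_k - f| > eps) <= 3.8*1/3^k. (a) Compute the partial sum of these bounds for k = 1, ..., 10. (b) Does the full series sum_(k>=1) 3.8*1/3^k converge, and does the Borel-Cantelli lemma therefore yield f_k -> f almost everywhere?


Step 1: List the terms 3.8*1/3^k for k = 1 to 10:
  k=1: 1.266667
  k=2: 0.422222
  k=3: 0.140741
  k=4: 0.046914
  k=5: 0.015638
  k=6: 0.005213
  k=7: 0.001738
  k=8: 5.791800e-04
  k=9: 1.930600e-04
  k=10: 6.435333e-05
Step 2: Partial sum = 1.266667 + 0.422222 + 0.140741 + 0.046914 + 0.015638 + 0.005213 + 0.001738 + 5.791800e-04 + 1.930600e-04 + 6.435333e-05
     = 1.899968
Step 3: The full series sum_(k>=1) 3.8*1/3^k converges (geometric series with ratio 1/3 < 1; a constant multiple of a convergent series converges).
Step 4: Fix eps > 0. Since sum_k m(|f_k - f| > eps) < infinity, the Borel-Cantelli lemma gives
        m(limsup_k {|f_k - f| > eps}) = 0, i.e. for a.e. x, |f_k(x) - f(x)| <= eps for all large k.
        Applying this with eps = 1/j for j = 1, 2, ... and intersecting the countably many full-measure sets,
        for a.e. x we get limsup_k |f_k(x) - f(x)| <= 1/j for every j, hence f_k -> f almost everywhere.
Conclusion: series converges; Borel-Cantelli yields f_k -> f a.e.


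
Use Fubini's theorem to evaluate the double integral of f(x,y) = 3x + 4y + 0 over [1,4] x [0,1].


By Fubini, integrate in x first, then y.
Step 1: Fix y, integrate over x in [1,4]:
  integral(3x + 4y + 0, x=1..4)
  = 3*(4^2 - 1^2)/2 + (4y + 0)*(4 - 1)
  = 22.5 + (4y + 0)*3
  = 22.5 + 12y + 0
  = 22.5 + 12y
Step 2: Integrate over y in [0,1]:
  integral(22.5 + 12y, y=0..1)
  = 22.5*1 + 12*(1^2 - 0^2)/2
  = 22.5 + 6
  = 28.5


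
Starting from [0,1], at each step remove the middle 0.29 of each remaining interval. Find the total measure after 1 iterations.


Step 1: At each step, fraction remaining = 1 - 0.29 = 0.71
Step 2: After 1 steps, measure = (0.71)^1
Step 3: Computing the power step by step:
  After step 1: 0.71
Result = 0.71


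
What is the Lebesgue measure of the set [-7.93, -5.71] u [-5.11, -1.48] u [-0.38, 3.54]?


For pairwise disjoint intervals, m(union) = sum of lengths.
= (-5.71 - -7.93) + (-1.48 - -5.11) + (3.54 - -0.38)
= 2.22 + 3.63 + 3.92
= 9.77


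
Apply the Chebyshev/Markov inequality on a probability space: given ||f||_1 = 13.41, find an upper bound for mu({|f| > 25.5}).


Chebyshev/Markov inequality: mu(|f| > eps) <= (||f||_p / eps)^p
Step 1: ||f||_1 / eps = 13.41 / 25.5 = 0.525882
Step 2: Raise to power p = 1:
  (0.525882)^1 = 0.525882
Step 3: Therefore mu(|f| > 25.5) <= 0.525882


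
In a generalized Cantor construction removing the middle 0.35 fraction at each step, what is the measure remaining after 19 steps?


Step 1: At each step, fraction remaining = 1 - 0.35 = 0.65
Step 2: After 19 steps, measure = (0.65)^19
Result = 2.788392e-04


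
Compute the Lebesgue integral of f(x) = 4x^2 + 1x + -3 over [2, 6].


The Lebesgue integral of a Riemann-integrable function agrees with the Riemann integral.
Antiderivative F(x) = (4/3)x^3 + (1/2)x^2 + -3x
F(6) = (4/3)*6^3 + (1/2)*6^2 + -3*6
     = (4/3)*216 + (1/2)*36 + -3*6
     = 288 + 18 + -18
     = 288
F(2) = 6.666667
Integral = F(6) - F(2) = 288 - 6.666667 = 281.333333


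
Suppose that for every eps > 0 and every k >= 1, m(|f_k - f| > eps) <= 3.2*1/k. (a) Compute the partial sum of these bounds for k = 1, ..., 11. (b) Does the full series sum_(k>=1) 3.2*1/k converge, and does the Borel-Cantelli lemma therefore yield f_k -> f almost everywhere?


Step 1: List the terms 3.2*1/k for k = 1 to 11:
  k=1: 3.2
  k=2: 1.6
  k=3: 1.066667
  k=4: 0.8
  k=5: 0.64
  k=6: 0.533333
  k=7: 0.457143
  k=8: 0.4
  k=9: 0.355556
  k=10: 0.32
  k=11: 0.290909
Step 2: Partial sum = 3.2 + 1.6 + 1.066667 + 0.8 + 0.64 + 0.533333 + 0.457143 + 0.4 + 0.355556 + 0.32 + 0.290909
     = 9.663608
Step 3: The full series sum_(k>=1) 3.2*1/k diverges (harmonic series, p = 1; a nonzero constant multiple of a divergent series diverges).
Step 4: The (first) Borel-Cantelli lemma requires a summable sequence of measures, so it does not apply here;
        from this bound alone no conclusion about a.e. convergence can be drawn (convergence in measure still
        gives an a.e.-convergent subsequence, but not a.e. convergence of the whole sequence).
Conclusion: series diverges; Borel-Cantelli is inconclusive about a.e. convergence of f_k.


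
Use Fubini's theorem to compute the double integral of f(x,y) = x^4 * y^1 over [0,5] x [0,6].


By Fubini's theorem, the double integral factors as a product of single integrals:
Step 1: integral_0^5 x^4 dx = [x^5/5] from 0 to 5
     = 5^5/5 = 625
Step 2: integral_0^6 y^1 dy = [y^2/2] from 0 to 6
     = 6^2/2 = 18
Step 3: Double integral = 625 * 18 = 11250


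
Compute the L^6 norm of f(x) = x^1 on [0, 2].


Step 1: ||f||_6 = (integral_0^2 |x^1|^6 dx)^(1/6)
     = (integral_0^2 x^6 dx)^(1/6)
Step 2: integral_0^2 x^6 dx = [x^7/(7)] from 0 to 2 = 2^7/7
     = 128/7 = 18.285714
Step 3: ||f||_6 = (18.285714)^(1/6) = 1.623125


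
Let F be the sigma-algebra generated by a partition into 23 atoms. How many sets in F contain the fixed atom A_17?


Each element of F is a union of some subset S of the 23 atoms.
The element contains A_17 iff A_17 is in S.
So we count subsets S of {A_1,...,A_23} with A_17 in S: choose freely among the other 22 atoms.
Count = 2^(23-1) = 2^22 = 4194304.


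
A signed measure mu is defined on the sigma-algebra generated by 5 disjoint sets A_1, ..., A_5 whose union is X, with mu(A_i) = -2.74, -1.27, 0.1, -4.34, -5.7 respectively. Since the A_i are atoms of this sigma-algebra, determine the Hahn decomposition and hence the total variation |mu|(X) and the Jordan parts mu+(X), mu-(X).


Step 1: Every measurable set is a union of atoms (the cells / points), so a Hahn decomposition is
  obtained by grouping atoms by sign: P = union of atoms with mu > 0, N = union of the remaining atoms.
  Atoms in P (indices): 3;  atoms in N (indices): 1, 2, 4, 5
  Positive values: 0.1
  Negative values: -2.74, -1.27, -4.34, -5.7
Step 2: mu+(X) = mu(P) = sum of positive atom values = 0.1
Step 3: mu-(X) = -mu(N) = sum of |negative atom values| = 14.05
Step 4: |mu|(X) = mu+(X) + mu-(X) = 0.1 + 14.05 = 14.15


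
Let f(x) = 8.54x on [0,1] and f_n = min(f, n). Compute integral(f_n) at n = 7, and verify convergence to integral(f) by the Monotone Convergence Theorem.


f(x) = 8.54x on [0,1]; f_n(x) = min(8.54x, n). At n = 7:
Step 1: f(x) reaches 7 at x = 7/8.54 = 0.819672
Step 2: integral(f_7) = integral(8.54x, 0, 0.819672) + integral(7, 0.819672, 1)
       = 8.54*0.819672^2/2 + 7*(1 - 0.819672)
       = 2.868852 + 1.262295
       = 4.131148
Step 3: As n -> infinity, f_n increases to f, so by MCT integral(f_n) -> integral(f) = 8.54/2 = 4.27.
Convergence: integral(f_7) = 4.131148 -> 4.27 as n -> infinity


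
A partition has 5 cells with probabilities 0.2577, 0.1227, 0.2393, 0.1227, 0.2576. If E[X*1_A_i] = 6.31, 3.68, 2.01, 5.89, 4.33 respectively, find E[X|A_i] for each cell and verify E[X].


For each cell A_i: E[X|A_i] = E[X*1_A_i] / P(A_i)
Step 1: E[X|A_1] = 6.31 / 0.2577 = 24.485836
Step 2: E[X|A_2] = 3.68 / 0.1227 = 29.99185
Step 3: E[X|A_3] = 2.01 / 0.2393 = 8.399499
Step 4: E[X|A_4] = 5.89 / 0.1227 = 48.00326
Step 5: E[X|A_5] = 4.33 / 0.2576 = 16.809006
Verification: E[X] = sum E[X*1_A_i] = 6.31 + 3.68 + 2.01 + 5.89 + 4.33 = 22.22


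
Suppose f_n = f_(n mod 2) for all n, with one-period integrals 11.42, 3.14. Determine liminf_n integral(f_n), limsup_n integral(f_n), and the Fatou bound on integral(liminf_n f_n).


The sequence (integral(f_n)) is periodic with period 2, repeating the values 11.42, 3.14 indefinitely.
Step 1: For a periodic sequence, every tail (a_m, a_(m+1), ...) contains all 2 period values infinitely often.
Step 2: Hence inf of every tail = min of the period values = min(11.42, 3.14) = 3.14.
        liminf_n integral(f_n) = sup over m of (inf of tail from m) = 3.14.
Step 3: Similarly sup of every tail = max of the period values = 11.42.
        limsup_n integral(f_n) = 11.42.
Step 4: Fatou's lemma: integral(liminf_n f_n) <= liminf_n integral(f_n) = 3.14.
        So the integral of the pointwise liminf is at most 3.14.


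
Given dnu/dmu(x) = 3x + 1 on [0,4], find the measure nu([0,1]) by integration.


nu(A) = integral_A (dnu/dmu) dmu = integral_0^1 (3x + 1) dx
Step 1: Antiderivative F(x) = (3/2)x^2 + 1x
Step 2: F(1) = (3/2)*1^2 + 1*1 = 1.5 + 1 = 2.5
Step 3: F(0) = (3/2)*0^2 + 1*0 = 0.0 + 0 = 0.0
Step 4: nu([0,1]) = F(1) - F(0) = 2.5 - 0.0 = 2.5


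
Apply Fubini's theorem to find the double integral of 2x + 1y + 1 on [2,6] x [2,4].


By Fubini, integrate in x first, then y.
Step 1: Fix y, integrate over x in [2,6]:
  integral(2x + 1y + 1, x=2..6)
  = 2*(6^2 - 2^2)/2 + (1y + 1)*(6 - 2)
  = 32 + (1y + 1)*4
  = 32 + 4y + 4
  = 36 + 4y
Step 2: Integrate over y in [2,4]:
  integral(36 + 4y, y=2..4)
  = 36*2 + 4*(4^2 - 2^2)/2
  = 72 + 24
  = 96


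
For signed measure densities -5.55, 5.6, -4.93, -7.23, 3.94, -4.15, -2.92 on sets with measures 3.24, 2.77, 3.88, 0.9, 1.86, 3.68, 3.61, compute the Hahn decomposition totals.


Step 1: Compute signed measure on each set:
  Set 1: -5.55 * 3.24 = -17.982
  Set 2: 5.6 * 2.77 = 15.512
  Set 3: -4.93 * 3.88 = -19.1284
  Set 4: -7.23 * 0.9 = -6.507
  Set 5: 3.94 * 1.86 = 7.3284
  Set 6: -4.15 * 3.68 = -15.272
  Set 7: -2.92 * 3.61 = -10.5412
Step 2: Total signed measure = (-17.982) + (15.512) + (-19.1284) + (-6.507) + (7.3284) + (-15.272) + (-10.5412)
     = -46.5902
Step 3: Positive part mu+(X) = sum of positive contributions = 22.8404
Step 4: Negative part mu-(X) = |sum of negative contributions| = 69.4306


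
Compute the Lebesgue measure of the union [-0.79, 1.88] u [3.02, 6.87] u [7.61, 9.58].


For pairwise disjoint intervals, m(union) = sum of lengths.
= (1.88 - -0.79) + (6.87 - 3.02) + (9.58 - 7.61)
= 2.67 + 3.85 + 1.97
= 8.49


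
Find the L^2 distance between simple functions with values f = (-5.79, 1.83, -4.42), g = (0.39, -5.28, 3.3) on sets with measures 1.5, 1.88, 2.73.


Step 1: Compute differences f_i - g_i:
  -5.79 - 0.39 = -6.18
  1.83 - -5.28 = 7.11
  -4.42 - 3.3 = -7.72
Step 2: Compute |diff|^2 * measure for each set:
  |-6.18|^2 * 1.5 = 38.1924 * 1.5 = 57.2886
  |7.11|^2 * 1.88 = 50.5521 * 1.88 = 95.037948
  |-7.72|^2 * 2.73 = 59.5984 * 2.73 = 162.703632
Step 3: Sum = 315.03018
Step 4: ||f-g||_2 = (315.03018)^(1/2) = 17.74909


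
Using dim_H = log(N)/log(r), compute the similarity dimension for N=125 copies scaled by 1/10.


For a self-similar set with N copies scaled by 1/r:
dim_H = log(N)/log(r) = log(125)/log(10)
= 4.828314/2.302585
= 2.09691


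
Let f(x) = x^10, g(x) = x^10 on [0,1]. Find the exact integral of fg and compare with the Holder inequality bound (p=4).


Step 1: Exact integral of f*g = integral(x^20, 0, 1) = 1/21
     = 0.047619
Step 2: Holder bound with p=4, q=1.333333:
  ||f||_p = (integral x^40 dx)^(1/4) = (1/41)^(1/4) = 0.395188
  ||g||_q = (integral x^13.333333 dx)^(1/1.333333) = (1/14.333333)^(1/1.333333) = 0.13575
Step 3: Holder bound = ||f||_p * ||g||_q = 0.395188 * 0.13575 = 0.053647
Verification: 0.047619 <= 0.053647 (Holder holds)


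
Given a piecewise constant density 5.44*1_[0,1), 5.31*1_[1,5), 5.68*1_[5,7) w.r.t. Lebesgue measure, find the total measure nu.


Integrate each piece of the Radon-Nikodym derivative:
Step 1: integral_0^1 5.44 dx = 5.44*(1-0) = 5.44*1 = 5.44
Step 2: integral_1^5 5.31 dx = 5.31*(5-1) = 5.31*4 = 21.24
Step 3: integral_5^7 5.68 dx = 5.68*(7-5) = 5.68*2 = 11.36
Total: 5.44 + 21.24 + 11.36 = 38.04


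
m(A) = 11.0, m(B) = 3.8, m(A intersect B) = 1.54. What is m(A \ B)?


m(A \ B) = m(A) - m(A n B)
= 11.0 - 1.54
= 9.46


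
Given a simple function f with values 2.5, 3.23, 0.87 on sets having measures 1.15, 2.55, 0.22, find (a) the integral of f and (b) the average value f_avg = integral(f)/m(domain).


Step 1: Integral = sum(value_i * measure_i)
= 2.5*1.15 + 3.23*2.55 + 0.87*0.22
= 2.875 + 8.2365 + 0.1914
= 11.3029
Step 2: Total measure of domain = 1.15 + 2.55 + 0.22 = 3.92
Step 3: Average value = 11.3029 / 3.92 = 2.883393


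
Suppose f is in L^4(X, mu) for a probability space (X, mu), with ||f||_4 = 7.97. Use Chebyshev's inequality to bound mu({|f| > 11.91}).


Chebyshev/Markov inequality: mu(|f| > eps) <= (||f||_p / eps)^p
Step 1: ||f||_4 / eps = 7.97 / 11.91 = 0.669186
Step 2: Raise to power p = 4:
  (0.669186)^4 = 0.200533
Step 3: Therefore mu(|f| > 11.91) <= 0.200533


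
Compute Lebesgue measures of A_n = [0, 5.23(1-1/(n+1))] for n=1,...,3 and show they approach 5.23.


By continuity of measure from below: if A_n increases to A, then m(A_n) -> m(A).
Here A = [0, 5.23], so m(A) = 5.23
Step 1: a_1 = 5.23*(1 - 1/2) = 2.615, m(A_1) = 2.615
Step 2: a_2 = 5.23*(1 - 1/3) = 3.4867, m(A_2) = 3.4867
Step 3: a_3 = 5.23*(1 - 1/4) = 3.9225, m(A_3) = 3.9225
Limit: m(A_n) -> m([0,5.23]) = 5.23


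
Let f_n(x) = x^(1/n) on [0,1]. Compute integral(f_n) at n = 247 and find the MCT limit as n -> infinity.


At n = 247: f_247(x) = x^(1/247).
Step 1: integral(x^(1/247), 0, 1) = [x^(1/247+1) / (1/247+1)] from 0 to 1
     = 1 / (1/247 + 1) = 1 / ((247+1)/247) = 247/(247+1)
     = 247/248 = 0.995968
Step 2: As n -> infinity, f_n(x) = x^(1/n) -> 1 for x in (0,1], and f_n is increasing in n.
By MCT, lim_n integral(f_n) = integral(lim_n f_n) = integral(1, 0, 1) = 1.
Step 3: Verify convergence: 247/248 = 0.995968 -> 1


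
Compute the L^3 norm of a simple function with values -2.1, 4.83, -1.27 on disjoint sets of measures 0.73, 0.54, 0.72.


Step 1: Compute |f_i|^3 for each value:
  |-2.1|^3 = 9.261
  |4.83|^3 = 112.678587
  |-1.27|^3 = 2.048383
Step 2: Multiply by measures and sum:
  9.261 * 0.73 = 6.76053
  112.678587 * 0.54 = 60.846437
  2.048383 * 0.72 = 1.474836
Sum = 6.76053 + 60.846437 + 1.474836 = 69.081803
Step 3: Take the p-th root:
||f||_3 = (69.081803)^(1/3) = 4.103186


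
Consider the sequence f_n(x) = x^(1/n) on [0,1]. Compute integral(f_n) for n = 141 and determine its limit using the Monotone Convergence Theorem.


At n = 141: f_141(x) = x^(1/141).
Step 1: integral(x^(1/141), 0, 1) = [x^(1/141+1) / (1/141+1)] from 0 to 1
     = 1 / (1/141 + 1) = 1 / ((141+1)/141) = 141/(141+1)
     = 141/142 = 0.992958
Step 2: As n -> infinity, f_n(x) = x^(1/n) -> 1 for x in (0,1], and f_n is increasing in n.
By MCT, lim_n integral(f_n) = integral(lim_n f_n) = integral(1, 0, 1) = 1.
Step 3: Verify convergence: 141/142 = 0.992958 -> 1


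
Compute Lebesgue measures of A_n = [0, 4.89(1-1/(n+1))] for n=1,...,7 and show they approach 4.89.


By continuity of measure from below: if A_n increases to A, then m(A_n) -> m(A).
Here A = [0, 4.89], so m(A) = 4.89
Step 1: a_1 = 4.89*(1 - 1/2) = 2.445, m(A_1) = 2.445
Step 2: a_2 = 4.89*(1 - 1/3) = 3.26, m(A_2) = 3.26
Step 3: a_3 = 4.89*(1 - 1/4) = 3.6675, m(A_3) = 3.6675
Step 4: a_4 = 4.89*(1 - 1/5) = 3.912, m(A_4) = 3.912
Step 5: a_5 = 4.89*(1 - 1/6) = 4.075, m(A_5) = 4.075
Step 6: a_6 = 4.89*(1 - 1/7) = 4.1914, m(A_6) = 4.1914
Step 7: a_7 = 4.89*(1 - 1/8) = 4.2787, m(A_7) = 4.2787
Limit: m(A_n) -> m([0,4.89]) = 4.89
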